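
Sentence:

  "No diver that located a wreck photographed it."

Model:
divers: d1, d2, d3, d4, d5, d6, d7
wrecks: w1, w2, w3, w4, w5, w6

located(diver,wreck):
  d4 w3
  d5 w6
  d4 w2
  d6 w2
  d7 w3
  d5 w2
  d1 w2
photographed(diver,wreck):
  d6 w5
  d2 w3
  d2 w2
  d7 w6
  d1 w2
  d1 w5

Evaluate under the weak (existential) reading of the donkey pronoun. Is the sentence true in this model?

"it" takes "a wreck" as antecedent — a donkey pronoun bound across the clause boundary.
Truth condition: for no (d,w) with located(d,w) does photographed(d,w) hold.
Restrictor pairs — does the scope hold? (d1,w2):holds  (d4,w2):fails  (d4,w3):fails  (d5,w2):fails  (d5,w6):fails  (d6,w2):fails  (d7,w3):fails
Scope holds for 1 pair(s), so the sentence is false.

False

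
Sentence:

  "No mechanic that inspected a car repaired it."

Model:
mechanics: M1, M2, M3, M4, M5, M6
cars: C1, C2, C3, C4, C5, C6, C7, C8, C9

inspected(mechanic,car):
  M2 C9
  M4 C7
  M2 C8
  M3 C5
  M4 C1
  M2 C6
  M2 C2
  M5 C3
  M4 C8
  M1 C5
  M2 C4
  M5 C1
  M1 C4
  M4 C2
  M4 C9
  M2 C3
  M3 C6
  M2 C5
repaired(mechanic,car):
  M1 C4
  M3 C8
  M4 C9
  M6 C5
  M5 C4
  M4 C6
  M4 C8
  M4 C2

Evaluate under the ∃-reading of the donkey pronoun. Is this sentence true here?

"it" takes "a car" as antecedent — a donkey pronoun bound across the clause boundary.
Truth condition: for no (m,c) with inspected(m,c) does repaired(m,c) hold.
Restrictor pairs — does the scope hold? (M1,C4):holds  (M1,C5):fails  (M2,C2):fails  (M2,C3):fails  (M2,C4):fails  (M2,C5):fails  (M2,C6):fails  (M2,C8):fails  (M2,C9):fails  (M3,C5):fails  (M3,C6):fails  (M4,C1):fails  (M4,C2):holds  (M4,C7):fails  (M4,C8):holds  (M4,C9):holds  (M5,C1):fails  (M5,C3):fails
Scope holds for 4 pair(s), so the sentence is false.

False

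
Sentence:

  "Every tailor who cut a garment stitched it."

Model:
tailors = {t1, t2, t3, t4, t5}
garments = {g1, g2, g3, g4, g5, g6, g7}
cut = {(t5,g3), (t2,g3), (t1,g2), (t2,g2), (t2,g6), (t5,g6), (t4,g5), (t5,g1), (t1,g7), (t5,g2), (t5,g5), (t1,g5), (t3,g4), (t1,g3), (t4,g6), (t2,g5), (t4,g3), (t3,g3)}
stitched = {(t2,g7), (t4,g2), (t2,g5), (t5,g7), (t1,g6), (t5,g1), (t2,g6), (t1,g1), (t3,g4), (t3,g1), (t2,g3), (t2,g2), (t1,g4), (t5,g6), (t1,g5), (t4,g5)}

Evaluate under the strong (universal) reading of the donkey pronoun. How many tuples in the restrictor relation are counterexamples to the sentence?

"it" takes "a garment" as antecedent — a donkey pronoun bound across the clause boundary.
Strong reading: for every (t,g) with cut(t,g), stitched(t,g).
Restrictor pairs: (t1,g2) ✗  (t1,g3) ✗  (t1,g5) ✓  (t1,g7) ✗  (t2,g2) ✓  (t2,g3) ✓  (t2,g5) ✓  (t2,g6) ✓  (t3,g3) ✗  (t3,g4) ✓  (t4,g3) ✗  (t4,g5) ✓  (t4,g6) ✗  (t5,g1) ✓  (t5,g2) ✗  (t5,g3) ✗  (t5,g5) ✗  (t5,g6) ✓
Counterexamples (restrictor pairs failing the scope): 9.

9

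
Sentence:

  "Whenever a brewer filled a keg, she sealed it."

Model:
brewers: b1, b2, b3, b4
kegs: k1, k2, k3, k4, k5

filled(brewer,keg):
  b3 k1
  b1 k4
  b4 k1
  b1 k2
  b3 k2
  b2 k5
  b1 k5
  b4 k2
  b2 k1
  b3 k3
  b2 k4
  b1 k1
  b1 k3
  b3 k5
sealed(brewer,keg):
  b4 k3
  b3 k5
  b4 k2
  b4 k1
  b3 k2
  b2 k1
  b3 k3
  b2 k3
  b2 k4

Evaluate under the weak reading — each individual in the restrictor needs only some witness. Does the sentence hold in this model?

"it" takes "a keg" as antecedent — a donkey pronoun bound across the clause boundary.
Weak reading: every brewer b with some filled-keg has at least one filled-keg k such that sealed(b,k).
Per brewer: b1:✗  b2:✓  b3:✓  b4:✓
b1 has no witness among its filled-kegs.

False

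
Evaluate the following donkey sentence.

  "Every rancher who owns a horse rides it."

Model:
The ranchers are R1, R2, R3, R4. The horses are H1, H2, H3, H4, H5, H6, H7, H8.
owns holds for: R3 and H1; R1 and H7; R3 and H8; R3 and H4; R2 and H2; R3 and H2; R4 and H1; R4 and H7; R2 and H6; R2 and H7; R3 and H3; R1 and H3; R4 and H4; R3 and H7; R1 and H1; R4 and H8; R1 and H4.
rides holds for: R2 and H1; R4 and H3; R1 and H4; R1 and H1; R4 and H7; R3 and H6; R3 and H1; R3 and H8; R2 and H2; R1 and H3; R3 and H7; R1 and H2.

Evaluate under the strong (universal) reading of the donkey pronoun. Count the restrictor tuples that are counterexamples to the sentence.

9

"it" takes "a horse" as antecedent — a donkey pronoun bound across the clause boundary.
Strong reading: for every (r,h) with owns(r,h), rides(r,h).
Restrictor pairs: (R1,H1) ✓  (R1,H3) ✓  (R1,H4) ✓  (R1,H7) ✗  (R2,H2) ✓  (R2,H6) ✗  (R2,H7) ✗  (R3,H1) ✓  (R3,H2) ✗  (R3,H3) ✗  (R3,H4) ✗  (R3,H7) ✓  (R3,H8) ✓  (R4,H1) ✗  (R4,H4) ✗  (R4,H7) ✓  (R4,H8) ✗
Counterexamples (restrictor pairs failing the scope): 9.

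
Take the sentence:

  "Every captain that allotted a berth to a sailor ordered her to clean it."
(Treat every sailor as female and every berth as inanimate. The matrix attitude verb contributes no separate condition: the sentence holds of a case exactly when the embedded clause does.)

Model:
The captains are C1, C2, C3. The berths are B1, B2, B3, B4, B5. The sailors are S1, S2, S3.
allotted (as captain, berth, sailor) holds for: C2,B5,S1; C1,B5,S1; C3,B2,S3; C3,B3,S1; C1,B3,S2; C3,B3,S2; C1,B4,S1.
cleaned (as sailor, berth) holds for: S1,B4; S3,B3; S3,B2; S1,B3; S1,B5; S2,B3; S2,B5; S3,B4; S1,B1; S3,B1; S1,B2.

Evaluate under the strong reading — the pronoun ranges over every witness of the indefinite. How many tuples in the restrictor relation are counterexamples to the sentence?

"her" takes "a sailor" as antecedent and "it" takes "a berth"; both are donkey pronouns co-varying with the restrictor.
Strong reading: for every (c,b,s) with allotted(c,b,s), cleaned(s,b).
Restrictor triples: (C1,B3,S2)→cleaned(S2,B3) ✓  (C1,B4,S1)→cleaned(S1,B4) ✓  (C1,B5,S1)→cleaned(S1,B5) ✓  (C2,B5,S1)→cleaned(S1,B5) ✓  (C3,B2,S3)→cleaned(S3,B2) ✓  (C3,B3,S1)→cleaned(S1,B3) ✓  (C3,B3,S2)→cleaned(S2,B3) ✓
Counterexamples (restrictor triples failing the scope): 0.

0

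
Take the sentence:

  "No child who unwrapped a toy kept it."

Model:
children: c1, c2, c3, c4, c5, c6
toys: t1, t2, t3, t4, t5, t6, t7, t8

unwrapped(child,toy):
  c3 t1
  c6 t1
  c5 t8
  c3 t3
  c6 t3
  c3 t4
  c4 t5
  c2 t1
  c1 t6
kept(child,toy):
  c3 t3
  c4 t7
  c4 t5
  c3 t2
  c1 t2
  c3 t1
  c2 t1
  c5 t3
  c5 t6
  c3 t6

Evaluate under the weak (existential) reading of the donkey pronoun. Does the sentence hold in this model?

"it" takes "a toy" as antecedent — a donkey pronoun bound across the clause boundary.
Truth condition: for no (c,t) with unwrapped(c,t) does kept(c,t) hold.
Restrictor pairs — does the scope hold? (c1,t6):fails  (c2,t1):holds  (c3,t1):holds  (c3,t3):holds  (c3,t4):fails  (c4,t5):holds  (c5,t8):fails  (c6,t1):fails  (c6,t3):fails
Scope holds for 4 pair(s), so the sentence is false.

False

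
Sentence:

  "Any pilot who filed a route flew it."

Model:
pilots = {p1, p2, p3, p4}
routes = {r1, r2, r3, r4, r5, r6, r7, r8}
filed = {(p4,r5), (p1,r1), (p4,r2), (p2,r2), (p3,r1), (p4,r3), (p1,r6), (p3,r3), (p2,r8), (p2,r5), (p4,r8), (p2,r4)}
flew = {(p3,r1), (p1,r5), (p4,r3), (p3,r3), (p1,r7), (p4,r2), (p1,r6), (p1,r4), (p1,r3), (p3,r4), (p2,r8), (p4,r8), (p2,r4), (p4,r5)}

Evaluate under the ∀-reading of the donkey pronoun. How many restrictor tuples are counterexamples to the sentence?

3

"it" takes "a route" as antecedent — a donkey pronoun bound across the clause boundary.
Strong reading: for every (p,r) with filed(p,r), flew(p,r).
Restrictor pairs: (p1,r1) ✗  (p1,r6) ✓  (p2,r2) ✗  (p2,r4) ✓  (p2,r5) ✗  (p2,r8) ✓  (p3,r1) ✓  (p3,r3) ✓  (p4,r2) ✓  (p4,r3) ✓  (p4,r5) ✓  (p4,r8) ✓
Counterexamples (restrictor pairs failing the scope): 3.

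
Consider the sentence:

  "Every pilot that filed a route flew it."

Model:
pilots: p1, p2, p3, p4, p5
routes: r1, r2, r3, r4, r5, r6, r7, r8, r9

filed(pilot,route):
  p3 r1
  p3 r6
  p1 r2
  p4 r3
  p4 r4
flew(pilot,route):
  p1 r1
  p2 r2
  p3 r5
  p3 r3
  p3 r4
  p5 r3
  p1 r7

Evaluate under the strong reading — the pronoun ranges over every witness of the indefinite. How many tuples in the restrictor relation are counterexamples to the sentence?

"it" takes "a route" as antecedent — a donkey pronoun bound across the clause boundary.
Strong reading: for every (p,r) with filed(p,r), flew(p,r).
Restrictor pairs: (p1,r2) ✗  (p3,r1) ✗  (p3,r6) ✗  (p4,r3) ✗  (p4,r4) ✗
Counterexamples (restrictor pairs failing the scope): 5.

5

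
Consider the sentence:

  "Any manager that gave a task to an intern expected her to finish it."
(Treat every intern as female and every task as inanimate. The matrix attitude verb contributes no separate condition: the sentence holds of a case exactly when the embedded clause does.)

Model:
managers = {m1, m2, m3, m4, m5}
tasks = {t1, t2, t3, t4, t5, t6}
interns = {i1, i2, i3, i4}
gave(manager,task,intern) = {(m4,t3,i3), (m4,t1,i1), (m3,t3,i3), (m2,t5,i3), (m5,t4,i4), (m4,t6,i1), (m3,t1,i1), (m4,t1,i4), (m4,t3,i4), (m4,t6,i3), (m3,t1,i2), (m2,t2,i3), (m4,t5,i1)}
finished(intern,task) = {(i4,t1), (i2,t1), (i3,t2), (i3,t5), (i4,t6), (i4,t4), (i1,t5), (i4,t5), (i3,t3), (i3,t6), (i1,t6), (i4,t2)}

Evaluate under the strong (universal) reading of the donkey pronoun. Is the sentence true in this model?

False

"her" takes "an intern" as antecedent and "it" takes "a task"; both are donkey pronouns co-varying with the restrictor.
Strong reading: for every (m,t,i) with gave(m,t,i), finished(i,t).
Restrictor triples: (m2,t2,i3)→finished(i3,t2) ✓  (m2,t5,i3)→finished(i3,t5) ✓  (m3,t1,i1)→finished(i1,t1) ✗  (m3,t1,i2)→finished(i2,t1) ✓  (m3,t3,i3)→finished(i3,t3) ✓  (m4,t1,i1)→finished(i1,t1) ✗  (m4,t1,i4)→finished(i4,t1) ✓  (m4,t3,i3)→finished(i3,t3) ✓  (m4,t3,i4)→finished(i4,t3) ✗  (m4,t5,i1)→finished(i1,t5) ✓  (m4,t6,i1)→finished(i1,t6) ✓  (m4,t6,i3)→finished(i3,t6) ✓  (m5,t4,i4)→finished(i4,t4) ✓
Counterexample: (m3,t1,i1) — finished(i1,t1) does not hold.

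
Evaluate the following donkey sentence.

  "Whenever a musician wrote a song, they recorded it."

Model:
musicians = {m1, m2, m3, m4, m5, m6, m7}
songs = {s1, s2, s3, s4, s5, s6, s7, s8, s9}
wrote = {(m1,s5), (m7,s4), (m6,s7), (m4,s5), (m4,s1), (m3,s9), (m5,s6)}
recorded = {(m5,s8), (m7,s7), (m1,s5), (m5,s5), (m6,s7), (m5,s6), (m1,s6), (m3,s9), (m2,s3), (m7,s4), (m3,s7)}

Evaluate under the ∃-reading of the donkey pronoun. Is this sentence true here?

False

"it" takes "a song" as antecedent — a donkey pronoun bound across the clause boundary.
Weak reading: every musician m with some wrote-song has at least one wrote-song s such that recorded(m,s).
Per musician: m1:✓  m3:✓  m4:✗  m5:✓  m6:✓  m7:✓
m4 has no witness among its wrote-songs.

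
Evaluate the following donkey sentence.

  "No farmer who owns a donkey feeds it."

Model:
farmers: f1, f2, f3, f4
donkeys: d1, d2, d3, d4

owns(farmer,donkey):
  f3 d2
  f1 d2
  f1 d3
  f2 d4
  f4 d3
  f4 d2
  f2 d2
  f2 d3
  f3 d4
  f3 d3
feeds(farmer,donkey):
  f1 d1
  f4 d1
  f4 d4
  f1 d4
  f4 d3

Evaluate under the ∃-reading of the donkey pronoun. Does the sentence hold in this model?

"it" takes "a donkey" as antecedent — a donkey pronoun bound across the clause boundary.
Truth condition: for no (f,d) with owns(f,d) does feeds(f,d) hold.
Restrictor pairs — does the scope hold? (f1,d2):fails  (f1,d3):fails  (f2,d2):fails  (f2,d3):fails  (f2,d4):fails  (f3,d2):fails  (f3,d3):fails  (f3,d4):fails  (f4,d2):fails  (f4,d3):holds
Scope holds for 1 pair(s), so the sentence is false.

False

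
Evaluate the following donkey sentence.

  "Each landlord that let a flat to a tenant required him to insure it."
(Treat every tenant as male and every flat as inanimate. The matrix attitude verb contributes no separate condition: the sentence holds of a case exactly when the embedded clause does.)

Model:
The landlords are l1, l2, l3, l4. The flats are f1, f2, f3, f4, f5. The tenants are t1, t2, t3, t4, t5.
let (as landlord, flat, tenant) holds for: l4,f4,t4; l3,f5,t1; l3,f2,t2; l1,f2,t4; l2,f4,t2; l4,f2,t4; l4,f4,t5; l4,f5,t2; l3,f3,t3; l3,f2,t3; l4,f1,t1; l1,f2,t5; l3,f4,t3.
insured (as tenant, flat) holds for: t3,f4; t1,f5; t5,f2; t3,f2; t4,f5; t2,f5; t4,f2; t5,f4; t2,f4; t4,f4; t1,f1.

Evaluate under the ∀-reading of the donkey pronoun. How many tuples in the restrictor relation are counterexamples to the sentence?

2

"him" takes "a tenant" as antecedent and "it" takes "a flat"; both are donkey pronouns co-varying with the restrictor.
Strong reading: for every (l,f,t) with let(l,f,t), insured(t,f).
Restrictor triples: (l1,f2,t4)→insured(t4,f2) ✓  (l1,f2,t5)→insured(t5,f2) ✓  (l2,f4,t2)→insured(t2,f4) ✓  (l3,f2,t2)→insured(t2,f2) ✗  (l3,f2,t3)→insured(t3,f2) ✓  (l3,f3,t3)→insured(t3,f3) ✗  (l3,f4,t3)→insured(t3,f4) ✓  (l3,f5,t1)→insured(t1,f5) ✓  (l4,f1,t1)→insured(t1,f1) ✓  (l4,f2,t4)→insured(t4,f2) ✓  (l4,f4,t4)→insured(t4,f4) ✓  (l4,f4,t5)→insured(t5,f4) ✓  (l4,f5,t2)→insured(t2,f5) ✓
Counterexamples (restrictor triples failing the scope): 2.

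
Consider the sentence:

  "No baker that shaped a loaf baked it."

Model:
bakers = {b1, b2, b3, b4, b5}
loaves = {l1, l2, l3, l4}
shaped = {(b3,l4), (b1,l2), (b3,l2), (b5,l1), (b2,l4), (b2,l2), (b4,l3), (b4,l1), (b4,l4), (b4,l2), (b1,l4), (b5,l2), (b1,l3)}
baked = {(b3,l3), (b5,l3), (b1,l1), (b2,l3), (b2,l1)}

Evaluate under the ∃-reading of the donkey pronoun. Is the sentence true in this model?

"it" takes "a loaf" as antecedent — a donkey pronoun bound across the clause boundary.
Truth condition: for no (b,l) with shaped(b,l) does baked(b,l) hold.
Restrictor pairs — does the scope hold? (b1,l2):fails  (b1,l3):fails  (b1,l4):fails  (b2,l2):fails  (b2,l4):fails  (b3,l2):fails  (b3,l4):fails  (b4,l1):fails  (b4,l2):fails  (b4,l3):fails  (b4,l4):fails  (b5,l1):fails  (b5,l2):fails
Scope holds for no restrictor pair, so the sentence is true.

True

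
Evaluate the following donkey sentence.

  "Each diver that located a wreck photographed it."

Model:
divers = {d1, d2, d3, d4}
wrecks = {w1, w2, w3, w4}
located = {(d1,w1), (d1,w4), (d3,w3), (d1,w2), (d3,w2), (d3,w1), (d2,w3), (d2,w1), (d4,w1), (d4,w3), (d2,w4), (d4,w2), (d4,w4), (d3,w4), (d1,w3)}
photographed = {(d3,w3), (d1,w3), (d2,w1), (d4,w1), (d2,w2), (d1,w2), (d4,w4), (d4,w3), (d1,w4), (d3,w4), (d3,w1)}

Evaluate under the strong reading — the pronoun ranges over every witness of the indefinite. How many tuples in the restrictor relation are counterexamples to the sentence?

5

"it" takes "a wreck" as antecedent — a donkey pronoun bound across the clause boundary.
Strong reading: for every (d,w) with located(d,w), photographed(d,w).
Restrictor pairs: (d1,w1) ✗  (d1,w2) ✓  (d1,w3) ✓  (d1,w4) ✓  (d2,w1) ✓  (d2,w3) ✗  (d2,w4) ✗  (d3,w1) ✓  (d3,w2) ✗  (d3,w3) ✓  (d3,w4) ✓  (d4,w1) ✓  (d4,w2) ✗  (d4,w3) ✓  (d4,w4) ✓
Counterexamples (restrictor pairs failing the scope): 5.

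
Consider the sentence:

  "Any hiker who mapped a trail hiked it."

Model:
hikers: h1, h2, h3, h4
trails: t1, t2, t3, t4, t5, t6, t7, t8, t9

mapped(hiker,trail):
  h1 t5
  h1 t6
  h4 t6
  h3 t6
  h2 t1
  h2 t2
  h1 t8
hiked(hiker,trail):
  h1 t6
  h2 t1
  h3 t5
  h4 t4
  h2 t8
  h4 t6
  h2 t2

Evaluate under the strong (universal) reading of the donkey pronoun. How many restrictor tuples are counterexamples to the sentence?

"it" takes "a trail" as antecedent — a donkey pronoun bound across the clause boundary.
Strong reading: for every (h,t) with mapped(h,t), hiked(h,t).
Restrictor pairs: (h1,t5) ✗  (h1,t6) ✓  (h1,t8) ✗  (h2,t1) ✓  (h2,t2) ✓  (h3,t6) ✗  (h4,t6) ✓
Counterexamples (restrictor pairs failing the scope): 3.

3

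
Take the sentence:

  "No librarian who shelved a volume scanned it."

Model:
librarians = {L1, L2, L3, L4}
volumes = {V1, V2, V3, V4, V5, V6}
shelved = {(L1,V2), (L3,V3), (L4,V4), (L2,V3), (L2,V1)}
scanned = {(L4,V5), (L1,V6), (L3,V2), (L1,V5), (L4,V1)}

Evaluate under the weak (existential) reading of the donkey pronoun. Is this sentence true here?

"it" takes "a volume" as antecedent — a donkey pronoun bound across the clause boundary.
Truth condition: for no (l,v) with shelved(l,v) does scanned(l,v) hold.
Restrictor pairs — does the scope hold? (L1,V2):fails  (L2,V1):fails  (L2,V3):fails  (L3,V3):fails  (L4,V4):fails
Scope holds for no restrictor pair, so the sentence is true.

True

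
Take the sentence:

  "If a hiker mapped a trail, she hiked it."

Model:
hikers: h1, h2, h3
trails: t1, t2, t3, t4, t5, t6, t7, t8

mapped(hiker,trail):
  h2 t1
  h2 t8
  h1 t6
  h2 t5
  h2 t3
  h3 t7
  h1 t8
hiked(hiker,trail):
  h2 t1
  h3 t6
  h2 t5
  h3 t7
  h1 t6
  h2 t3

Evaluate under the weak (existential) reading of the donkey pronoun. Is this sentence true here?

True

"it" takes "a trail" as antecedent — a donkey pronoun bound across the clause boundary.
Weak reading: every hiker h with some mapped-trail has at least one mapped-trail t such that hiked(h,t).
Per hiker: h1:✓  h2:✓  h3:✓
Every hiker in the restrictor has a witness.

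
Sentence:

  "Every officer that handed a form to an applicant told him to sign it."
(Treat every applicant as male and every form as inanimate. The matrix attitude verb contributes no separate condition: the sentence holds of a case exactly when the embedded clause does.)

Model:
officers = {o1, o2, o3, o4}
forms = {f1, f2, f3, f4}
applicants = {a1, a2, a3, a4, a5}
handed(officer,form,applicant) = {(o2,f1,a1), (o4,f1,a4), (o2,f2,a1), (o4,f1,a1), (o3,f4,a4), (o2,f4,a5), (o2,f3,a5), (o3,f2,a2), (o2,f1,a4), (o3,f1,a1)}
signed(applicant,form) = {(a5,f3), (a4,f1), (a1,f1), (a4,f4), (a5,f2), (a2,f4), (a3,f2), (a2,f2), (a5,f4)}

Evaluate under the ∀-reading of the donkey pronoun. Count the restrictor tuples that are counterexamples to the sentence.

"him" takes "an applicant" as antecedent and "it" takes "a form"; both are donkey pronouns co-varying with the restrictor.
Strong reading: for every (o,f,a) with handed(o,f,a), signed(a,f).
Restrictor triples: (o2,f1,a1)→signed(a1,f1) ✓  (o2,f1,a4)→signed(a4,f1) ✓  (o2,f2,a1)→signed(a1,f2) ✗  (o2,f3,a5)→signed(a5,f3) ✓  (o2,f4,a5)→signed(a5,f4) ✓  (o3,f1,a1)→signed(a1,f1) ✓  (o3,f2,a2)→signed(a2,f2) ✓  (o3,f4,a4)→signed(a4,f4) ✓  (o4,f1,a1)→signed(a1,f1) ✓  (o4,f1,a4)→signed(a4,f1) ✓
Counterexamples (restrictor triples failing the scope): 1.

1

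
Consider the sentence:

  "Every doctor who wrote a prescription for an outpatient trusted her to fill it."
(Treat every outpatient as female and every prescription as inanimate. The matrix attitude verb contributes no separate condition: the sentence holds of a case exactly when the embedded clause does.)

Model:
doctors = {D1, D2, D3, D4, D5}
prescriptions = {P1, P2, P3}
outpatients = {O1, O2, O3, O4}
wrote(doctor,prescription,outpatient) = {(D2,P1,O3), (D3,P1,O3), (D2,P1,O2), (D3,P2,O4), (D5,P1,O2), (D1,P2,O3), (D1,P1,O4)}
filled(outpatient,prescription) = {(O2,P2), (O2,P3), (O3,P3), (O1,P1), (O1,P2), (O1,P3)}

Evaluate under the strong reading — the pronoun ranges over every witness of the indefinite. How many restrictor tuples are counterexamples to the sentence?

7

"her" takes "an outpatient" as antecedent and "it" takes "a prescription"; both are donkey pronouns co-varying with the restrictor.
Strong reading: for every (d,p,o) with wrote(d,p,o), filled(o,p).
Restrictor triples: (D1,P1,O4)→filled(O4,P1) ✗  (D1,P2,O3)→filled(O3,P2) ✗  (D2,P1,O2)→filled(O2,P1) ✗  (D2,P1,O3)→filled(O3,P1) ✗  (D3,P1,O3)→filled(O3,P1) ✗  (D3,P2,O4)→filled(O4,P2) ✗  (D5,P1,O2)→filled(O2,P1) ✗
Counterexamples (restrictor triples failing the scope): 7.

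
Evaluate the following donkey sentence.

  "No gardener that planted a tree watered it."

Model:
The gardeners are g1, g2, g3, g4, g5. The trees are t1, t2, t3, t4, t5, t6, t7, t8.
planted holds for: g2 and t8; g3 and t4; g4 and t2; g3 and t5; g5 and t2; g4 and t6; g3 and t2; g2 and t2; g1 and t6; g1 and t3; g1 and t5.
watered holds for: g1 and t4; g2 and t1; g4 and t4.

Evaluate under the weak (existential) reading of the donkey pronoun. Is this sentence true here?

"it" takes "a tree" as antecedent — a donkey pronoun bound across the clause boundary.
Truth condition: for no (g,t) with planted(g,t) does watered(g,t) hold.
Restrictor pairs — does the scope hold? (g1,t3):fails  (g1,t5):fails  (g1,t6):fails  (g2,t2):fails  (g2,t8):fails  (g3,t2):fails  (g3,t4):fails  (g3,t5):fails  (g4,t2):fails  (g4,t6):fails  (g5,t2):fails
Scope holds for no restrictor pair, so the sentence is true.

True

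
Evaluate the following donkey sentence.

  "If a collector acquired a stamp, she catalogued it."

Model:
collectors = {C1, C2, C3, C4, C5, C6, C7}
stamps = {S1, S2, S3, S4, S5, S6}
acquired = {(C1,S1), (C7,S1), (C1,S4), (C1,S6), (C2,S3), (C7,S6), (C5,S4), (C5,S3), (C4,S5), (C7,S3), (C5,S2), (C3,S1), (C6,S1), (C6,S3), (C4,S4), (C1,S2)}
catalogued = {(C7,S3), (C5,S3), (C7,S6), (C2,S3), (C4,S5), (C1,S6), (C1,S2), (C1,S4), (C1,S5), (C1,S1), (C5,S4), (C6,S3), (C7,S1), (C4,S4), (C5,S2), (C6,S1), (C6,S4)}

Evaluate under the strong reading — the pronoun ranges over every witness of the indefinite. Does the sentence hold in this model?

False

"it" takes "a stamp" as antecedent — a donkey pronoun bound across the clause boundary.
Strong reading: for every (c,s) with acquired(c,s), catalogued(c,s).
Restrictor pairs: (C1,S1) ✓  (C1,S2) ✓  (C1,S4) ✓  (C1,S6) ✓  (C2,S3) ✓  (C3,S1) ✗  (C4,S4) ✓  (C4,S5) ✓  (C5,S2) ✓  (C5,S3) ✓  (C5,S4) ✓  (C6,S1) ✓  (C6,S3) ✓  (C7,S1) ✓  (C7,S3) ✓  (C7,S6) ✓
Counterexample: (C3,S1) is in acquired but fails the scope.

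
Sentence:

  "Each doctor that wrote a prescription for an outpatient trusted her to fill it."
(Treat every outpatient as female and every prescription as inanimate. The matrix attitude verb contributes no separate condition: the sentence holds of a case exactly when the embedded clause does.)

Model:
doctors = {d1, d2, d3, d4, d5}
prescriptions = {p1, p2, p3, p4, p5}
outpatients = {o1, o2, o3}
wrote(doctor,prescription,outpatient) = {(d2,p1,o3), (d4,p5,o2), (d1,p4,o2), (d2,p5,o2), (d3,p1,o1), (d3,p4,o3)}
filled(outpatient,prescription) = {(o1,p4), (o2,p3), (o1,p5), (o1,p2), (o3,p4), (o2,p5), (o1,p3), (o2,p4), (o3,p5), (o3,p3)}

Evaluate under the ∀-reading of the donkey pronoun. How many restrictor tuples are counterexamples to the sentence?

2

"her" takes "an outpatient" as antecedent and "it" takes "a prescription"; both are donkey pronouns co-varying with the restrictor.
Strong reading: for every (d,p,o) with wrote(d,p,o), filled(o,p).
Restrictor triples: (d1,p4,o2)→filled(o2,p4) ✓  (d2,p1,o3)→filled(o3,p1) ✗  (d2,p5,o2)→filled(o2,p5) ✓  (d3,p1,o1)→filled(o1,p1) ✗  (d3,p4,o3)→filled(o3,p4) ✓  (d4,p5,o2)→filled(o2,p5) ✓
Counterexamples (restrictor triples failing the scope): 2.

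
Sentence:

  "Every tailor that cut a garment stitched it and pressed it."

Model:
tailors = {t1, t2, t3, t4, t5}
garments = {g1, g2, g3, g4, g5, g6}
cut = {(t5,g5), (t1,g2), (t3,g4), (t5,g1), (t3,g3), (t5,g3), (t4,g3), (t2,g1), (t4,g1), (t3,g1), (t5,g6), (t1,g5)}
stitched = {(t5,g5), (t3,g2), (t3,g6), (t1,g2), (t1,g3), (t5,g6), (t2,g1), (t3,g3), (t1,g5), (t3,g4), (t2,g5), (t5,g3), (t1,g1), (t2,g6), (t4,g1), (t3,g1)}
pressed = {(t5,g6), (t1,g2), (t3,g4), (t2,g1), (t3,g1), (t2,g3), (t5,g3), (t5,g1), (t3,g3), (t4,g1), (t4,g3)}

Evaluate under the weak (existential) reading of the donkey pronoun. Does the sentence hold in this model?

"it" takes "a garment" as antecedent — a donkey pronoun bound across the clause boundary.
Weak reading: every tailor t with some cut-garment has at least one cut-garment g such that stitched(t,g) ∧ pressed(t,g).
Per tailor: t1:✓  t2:✓  t3:✓  t4:✓  t5:✓
Every tailor in the restrictor has a witness.

True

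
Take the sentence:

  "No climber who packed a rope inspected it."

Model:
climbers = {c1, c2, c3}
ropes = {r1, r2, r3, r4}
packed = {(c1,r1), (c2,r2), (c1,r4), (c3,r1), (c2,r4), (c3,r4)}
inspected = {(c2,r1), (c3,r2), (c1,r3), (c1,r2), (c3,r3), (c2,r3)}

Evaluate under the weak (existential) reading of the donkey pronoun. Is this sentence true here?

"it" takes "a rope" as antecedent — a donkey pronoun bound across the clause boundary.
Truth condition: for no (c,r) with packed(c,r) does inspected(c,r) hold.
Restrictor pairs — does the scope hold? (c1,r1):fails  (c1,r4):fails  (c2,r2):fails  (c2,r4):fails  (c3,r1):fails  (c3,r4):fails
Scope holds for no restrictor pair, so the sentence is true.

True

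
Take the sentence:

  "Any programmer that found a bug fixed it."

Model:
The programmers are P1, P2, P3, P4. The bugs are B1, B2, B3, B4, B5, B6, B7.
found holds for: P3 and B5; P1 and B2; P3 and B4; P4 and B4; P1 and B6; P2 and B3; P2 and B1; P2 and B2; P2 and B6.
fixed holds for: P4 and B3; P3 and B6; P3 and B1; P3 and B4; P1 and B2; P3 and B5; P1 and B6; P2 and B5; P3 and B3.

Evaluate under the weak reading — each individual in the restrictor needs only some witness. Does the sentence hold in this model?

False

"it" takes "a bug" as antecedent — a donkey pronoun bound across the clause boundary.
Weak reading: every programmer p with some found-bug has at least one found-bug b such that fixed(p,b).
Per programmer: P1:✓  P2:✗  P3:✓  P4:✗
P2 has no witness among its found-bugs.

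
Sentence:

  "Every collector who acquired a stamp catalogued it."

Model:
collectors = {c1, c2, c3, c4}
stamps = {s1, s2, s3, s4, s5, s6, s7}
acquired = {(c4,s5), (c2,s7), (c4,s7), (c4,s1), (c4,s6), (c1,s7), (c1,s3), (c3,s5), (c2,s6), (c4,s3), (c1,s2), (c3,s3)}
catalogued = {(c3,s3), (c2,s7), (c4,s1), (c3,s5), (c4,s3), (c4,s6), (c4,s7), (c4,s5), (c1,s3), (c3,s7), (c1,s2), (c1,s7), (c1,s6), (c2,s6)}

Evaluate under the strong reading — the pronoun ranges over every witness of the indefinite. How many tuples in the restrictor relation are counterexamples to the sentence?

"it" takes "a stamp" as antecedent — a donkey pronoun bound across the clause boundary.
Strong reading: for every (c,s) with acquired(c,s), catalogued(c,s).
Restrictor pairs: (c1,s2) ✓  (c1,s3) ✓  (c1,s7) ✓  (c2,s6) ✓  (c2,s7) ✓  (c3,s3) ✓  (c3,s5) ✓  (c4,s1) ✓  (c4,s3) ✓  (c4,s5) ✓  (c4,s6) ✓  (c4,s7) ✓
Counterexamples (restrictor pairs failing the scope): 0.

0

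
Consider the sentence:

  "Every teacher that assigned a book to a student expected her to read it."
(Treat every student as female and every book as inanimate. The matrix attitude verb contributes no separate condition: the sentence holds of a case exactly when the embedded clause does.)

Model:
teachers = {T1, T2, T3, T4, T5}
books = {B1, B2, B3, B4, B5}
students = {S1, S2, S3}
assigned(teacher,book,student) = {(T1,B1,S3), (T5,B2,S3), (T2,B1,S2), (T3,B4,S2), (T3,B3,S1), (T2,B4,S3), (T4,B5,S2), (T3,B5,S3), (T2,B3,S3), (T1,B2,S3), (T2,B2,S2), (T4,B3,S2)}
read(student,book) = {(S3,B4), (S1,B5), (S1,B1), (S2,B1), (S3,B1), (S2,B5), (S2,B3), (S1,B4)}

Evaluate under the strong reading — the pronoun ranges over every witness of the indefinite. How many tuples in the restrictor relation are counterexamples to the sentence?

7

"her" takes "a student" as antecedent and "it" takes "a book"; both are donkey pronouns co-varying with the restrictor.
Strong reading: for every (t,b,s) with assigned(t,b,s), read(s,b).
Restrictor triples: (T1,B1,S3)→read(S3,B1) ✓  (T1,B2,S3)→read(S3,B2) ✗  (T2,B1,S2)→read(S2,B1) ✓  (T2,B2,S2)→read(S2,B2) ✗  (T2,B3,S3)→read(S3,B3) ✗  (T2,B4,S3)→read(S3,B4) ✓  (T3,B3,S1)→read(S1,B3) ✗  (T3,B4,S2)→read(S2,B4) ✗  (T3,B5,S3)→read(S3,B5) ✗  (T4,B3,S2)→read(S2,B3) ✓  (T4,B5,S2)→read(S2,B5) ✓  (T5,B2,S3)→read(S3,B2) ✗
Counterexamples (restrictor triples failing the scope): 7.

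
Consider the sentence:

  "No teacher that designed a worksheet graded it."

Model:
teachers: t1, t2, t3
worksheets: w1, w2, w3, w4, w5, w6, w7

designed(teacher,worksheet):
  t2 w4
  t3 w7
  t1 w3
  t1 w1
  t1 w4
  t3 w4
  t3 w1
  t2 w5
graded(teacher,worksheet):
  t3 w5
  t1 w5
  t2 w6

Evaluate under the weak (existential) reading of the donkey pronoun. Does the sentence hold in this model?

"it" takes "a worksheet" as antecedent — a donkey pronoun bound across the clause boundary.
Truth condition: for no (t,w) with designed(t,w) does graded(t,w) hold.
Restrictor pairs — does the scope hold? (t1,w1):fails  (t1,w3):fails  (t1,w4):fails  (t2,w4):fails  (t2,w5):fails  (t3,w1):fails  (t3,w4):fails  (t3,w7):fails
Scope holds for no restrictor pair, so the sentence is true.

True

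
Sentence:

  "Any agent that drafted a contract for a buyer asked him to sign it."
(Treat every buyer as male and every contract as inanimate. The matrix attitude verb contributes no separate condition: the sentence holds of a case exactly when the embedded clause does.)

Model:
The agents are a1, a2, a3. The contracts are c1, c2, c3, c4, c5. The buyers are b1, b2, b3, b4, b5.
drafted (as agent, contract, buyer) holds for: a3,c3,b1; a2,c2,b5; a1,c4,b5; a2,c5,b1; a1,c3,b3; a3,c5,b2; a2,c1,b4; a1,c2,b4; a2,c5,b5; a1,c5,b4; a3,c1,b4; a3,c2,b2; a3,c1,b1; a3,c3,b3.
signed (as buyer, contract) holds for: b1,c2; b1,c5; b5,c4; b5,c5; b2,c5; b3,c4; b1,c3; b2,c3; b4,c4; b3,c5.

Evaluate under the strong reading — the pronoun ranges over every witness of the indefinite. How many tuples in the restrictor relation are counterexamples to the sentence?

9

"him" takes "a buyer" as antecedent and "it" takes "a contract"; both are donkey pronouns co-varying with the restrictor.
Strong reading: for every (a,c,b) with drafted(a,c,b), signed(b,c).
Restrictor triples: (a1,c2,b4)→signed(b4,c2) ✗  (a1,c3,b3)→signed(b3,c3) ✗  (a1,c4,b5)→signed(b5,c4) ✓  (a1,c5,b4)→signed(b4,c5) ✗  (a2,c1,b4)→signed(b4,c1) ✗  (a2,c2,b5)→signed(b5,c2) ✗  (a2,c5,b1)→signed(b1,c5) ✓  (a2,c5,b5)→signed(b5,c5) ✓  (a3,c1,b1)→signed(b1,c1) ✗  (a3,c1,b4)→signed(b4,c1) ✗  (a3,c2,b2)→signed(b2,c2) ✗  (a3,c3,b1)→signed(b1,c3) ✓  (a3,c3,b3)→signed(b3,c3) ✗  (a3,c5,b2)→signed(b2,c5) ✓
Counterexamples (restrictor triples failing the scope): 9.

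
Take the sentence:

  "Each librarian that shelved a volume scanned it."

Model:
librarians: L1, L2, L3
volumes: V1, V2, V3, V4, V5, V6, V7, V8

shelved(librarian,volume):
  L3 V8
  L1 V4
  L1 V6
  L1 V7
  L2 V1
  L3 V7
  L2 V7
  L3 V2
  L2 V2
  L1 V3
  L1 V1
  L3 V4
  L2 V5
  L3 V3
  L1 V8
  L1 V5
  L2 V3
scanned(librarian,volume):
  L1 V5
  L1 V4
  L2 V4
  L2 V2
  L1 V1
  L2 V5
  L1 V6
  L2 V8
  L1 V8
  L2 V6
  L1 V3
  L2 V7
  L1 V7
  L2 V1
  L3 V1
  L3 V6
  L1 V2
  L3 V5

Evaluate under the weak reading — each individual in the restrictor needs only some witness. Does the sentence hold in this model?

"it" takes "a volume" as antecedent — a donkey pronoun bound across the clause boundary.
Weak reading: every librarian l with some shelved-volume has at least one shelved-volume v such that scanned(l,v).
Per librarian: L1:✓  L2:✓  L3:✗
L3 has no witness among its shelved-volumes.

False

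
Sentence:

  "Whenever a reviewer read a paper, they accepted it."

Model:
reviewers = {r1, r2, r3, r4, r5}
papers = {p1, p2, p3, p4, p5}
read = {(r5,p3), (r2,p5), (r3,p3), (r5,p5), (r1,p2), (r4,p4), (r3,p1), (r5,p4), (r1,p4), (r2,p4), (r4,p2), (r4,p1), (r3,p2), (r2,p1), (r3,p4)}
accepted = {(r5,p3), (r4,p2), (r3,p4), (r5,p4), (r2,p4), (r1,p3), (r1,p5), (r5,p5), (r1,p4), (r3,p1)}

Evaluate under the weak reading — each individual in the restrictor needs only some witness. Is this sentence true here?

True

"it" takes "a paper" as antecedent — a donkey pronoun bound across the clause boundary.
Weak reading: every reviewer r with some read-paper has at least one read-paper p such that accepted(r,p).
Per reviewer: r1:✓  r2:✓  r3:✓  r4:✓  r5:✓
Every reviewer in the restrictor has a witness.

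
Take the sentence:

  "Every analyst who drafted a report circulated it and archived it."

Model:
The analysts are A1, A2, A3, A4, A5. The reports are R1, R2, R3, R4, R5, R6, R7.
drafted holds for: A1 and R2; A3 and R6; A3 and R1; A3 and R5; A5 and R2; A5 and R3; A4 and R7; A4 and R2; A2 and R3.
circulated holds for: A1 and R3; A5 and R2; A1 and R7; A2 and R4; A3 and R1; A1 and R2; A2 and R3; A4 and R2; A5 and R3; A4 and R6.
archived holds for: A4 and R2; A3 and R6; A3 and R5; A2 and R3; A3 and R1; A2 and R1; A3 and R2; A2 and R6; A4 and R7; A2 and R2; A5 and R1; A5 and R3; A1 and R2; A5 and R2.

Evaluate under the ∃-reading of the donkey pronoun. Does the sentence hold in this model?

"it" takes "a report" as antecedent — a donkey pronoun bound across the clause boundary.
Weak reading: every analyst a with some drafted-report has at least one drafted-report r such that circulated(a,r) ∧ archived(a,r).
Per analyst: A1:✓  A2:✓  A3:✓  A4:✓  A5:✓
Every analyst in the restrictor has a witness.

True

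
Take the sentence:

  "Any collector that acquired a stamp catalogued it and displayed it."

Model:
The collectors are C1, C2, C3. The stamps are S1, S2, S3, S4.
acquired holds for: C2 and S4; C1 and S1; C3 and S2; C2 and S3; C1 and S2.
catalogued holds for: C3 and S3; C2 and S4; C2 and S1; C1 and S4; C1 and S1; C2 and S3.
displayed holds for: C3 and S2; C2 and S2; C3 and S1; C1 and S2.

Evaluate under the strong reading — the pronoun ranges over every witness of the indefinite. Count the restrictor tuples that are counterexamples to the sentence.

5

"it" takes "a stamp" as antecedent — a donkey pronoun bound across the clause boundary.
Strong reading: for every (c,s) with acquired(c,s), catalogued(c,s) ∧ displayed(c,s).
Restrictor pairs: (C1,S1) ✗  (C1,S2) ✗  (C2,S3) ✗  (C2,S4) ✗  (C3,S2) ✗
Counterexamples (restrictor pairs failing the scope): 5.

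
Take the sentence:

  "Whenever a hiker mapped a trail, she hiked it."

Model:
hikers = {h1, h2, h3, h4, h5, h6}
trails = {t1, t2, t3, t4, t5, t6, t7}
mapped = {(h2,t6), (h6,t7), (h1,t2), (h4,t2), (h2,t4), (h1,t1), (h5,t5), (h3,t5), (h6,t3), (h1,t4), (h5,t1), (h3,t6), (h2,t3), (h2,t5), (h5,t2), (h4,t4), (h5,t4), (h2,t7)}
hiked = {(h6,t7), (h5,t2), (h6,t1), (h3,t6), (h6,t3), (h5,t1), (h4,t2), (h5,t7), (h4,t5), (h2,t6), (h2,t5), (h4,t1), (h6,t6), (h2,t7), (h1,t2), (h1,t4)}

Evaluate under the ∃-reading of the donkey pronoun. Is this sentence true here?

True

"it" takes "a trail" as antecedent — a donkey pronoun bound across the clause boundary.
Weak reading: every hiker h with some mapped-trail has at least one mapped-trail t such that hiked(h,t).
Per hiker: h1:✓  h2:✓  h3:✓  h4:✓  h5:✓  h6:✓
Every hiker in the restrictor has a witness.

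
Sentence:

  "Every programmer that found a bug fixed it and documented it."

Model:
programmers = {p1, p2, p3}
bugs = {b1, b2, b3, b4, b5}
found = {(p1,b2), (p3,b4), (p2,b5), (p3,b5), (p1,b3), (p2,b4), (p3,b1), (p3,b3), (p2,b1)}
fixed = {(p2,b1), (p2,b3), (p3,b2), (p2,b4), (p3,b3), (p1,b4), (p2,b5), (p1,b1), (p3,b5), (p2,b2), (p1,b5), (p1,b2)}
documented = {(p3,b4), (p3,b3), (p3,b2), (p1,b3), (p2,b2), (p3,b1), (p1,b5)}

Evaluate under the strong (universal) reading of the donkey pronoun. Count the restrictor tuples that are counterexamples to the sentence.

"it" takes "a bug" as antecedent — a donkey pronoun bound across the clause boundary.
Strong reading: for every (p,b) with found(p,b), fixed(p,b) ∧ documented(p,b).
Restrictor pairs: (p1,b2) ✗  (p1,b3) ✗  (p2,b1) ✗  (p2,b4) ✗  (p2,b5) ✗  (p3,b1) ✗  (p3,b3) ✓  (p3,b4) ✗  (p3,b5) ✗
Counterexamples (restrictor pairs failing the scope): 8.

8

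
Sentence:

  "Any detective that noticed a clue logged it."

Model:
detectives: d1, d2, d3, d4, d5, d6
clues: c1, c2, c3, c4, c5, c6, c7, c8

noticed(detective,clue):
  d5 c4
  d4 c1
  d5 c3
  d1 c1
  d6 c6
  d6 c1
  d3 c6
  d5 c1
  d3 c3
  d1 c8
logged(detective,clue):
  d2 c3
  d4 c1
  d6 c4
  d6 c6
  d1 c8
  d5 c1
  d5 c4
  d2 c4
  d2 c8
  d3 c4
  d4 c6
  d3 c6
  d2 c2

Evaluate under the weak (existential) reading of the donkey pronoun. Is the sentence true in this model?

True

"it" takes "a clue" as antecedent — a donkey pronoun bound across the clause boundary.
Weak reading: every detective d with some noticed-clue has at least one noticed-clue c such that logged(d,c).
Per detective: d1:✓  d3:✓  d4:✓  d5:✓  d6:✓
Every detective in the restrictor has a witness.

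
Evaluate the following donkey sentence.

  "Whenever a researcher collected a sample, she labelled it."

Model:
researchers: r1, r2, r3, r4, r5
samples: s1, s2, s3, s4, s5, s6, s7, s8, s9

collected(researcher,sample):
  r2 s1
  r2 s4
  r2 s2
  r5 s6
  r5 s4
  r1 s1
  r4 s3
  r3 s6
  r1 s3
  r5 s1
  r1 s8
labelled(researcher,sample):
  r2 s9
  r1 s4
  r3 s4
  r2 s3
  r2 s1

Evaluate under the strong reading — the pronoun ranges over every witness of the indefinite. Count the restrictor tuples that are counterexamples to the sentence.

"it" takes "a sample" as antecedent — a donkey pronoun bound across the clause boundary.
Strong reading: for every (r,s) with collected(r,s), labelled(r,s).
Restrictor pairs: (r1,s1) ✗  (r1,s3) ✗  (r1,s8) ✗  (r2,s1) ✓  (r2,s2) ✗  (r2,s4) ✗  (r3,s6) ✗  (r4,s3) ✗  (r5,s1) ✗  (r5,s4) ✗  (r5,s6) ✗
Counterexamples (restrictor pairs failing the scope): 10.

10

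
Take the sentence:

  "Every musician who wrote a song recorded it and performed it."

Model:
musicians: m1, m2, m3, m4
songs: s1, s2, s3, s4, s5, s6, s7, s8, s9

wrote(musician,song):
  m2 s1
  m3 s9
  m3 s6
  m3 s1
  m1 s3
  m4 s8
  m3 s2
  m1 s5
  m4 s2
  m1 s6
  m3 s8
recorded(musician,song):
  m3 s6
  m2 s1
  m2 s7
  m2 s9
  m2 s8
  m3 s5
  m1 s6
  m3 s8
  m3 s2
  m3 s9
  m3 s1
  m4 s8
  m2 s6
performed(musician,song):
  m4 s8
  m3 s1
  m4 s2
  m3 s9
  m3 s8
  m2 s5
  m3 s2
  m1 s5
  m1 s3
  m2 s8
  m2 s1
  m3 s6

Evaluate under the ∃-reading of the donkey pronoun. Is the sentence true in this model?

"it" takes "a song" as antecedent — a donkey pronoun bound across the clause boundary.
Weak reading: every musician m with some wrote-song has at least one wrote-song s such that recorded(m,s) ∧ performed(m,s).
Per musician: m1:✗  m2:✓  m3:✓  m4:✓
m1 has no witness among its wrote-songs.

False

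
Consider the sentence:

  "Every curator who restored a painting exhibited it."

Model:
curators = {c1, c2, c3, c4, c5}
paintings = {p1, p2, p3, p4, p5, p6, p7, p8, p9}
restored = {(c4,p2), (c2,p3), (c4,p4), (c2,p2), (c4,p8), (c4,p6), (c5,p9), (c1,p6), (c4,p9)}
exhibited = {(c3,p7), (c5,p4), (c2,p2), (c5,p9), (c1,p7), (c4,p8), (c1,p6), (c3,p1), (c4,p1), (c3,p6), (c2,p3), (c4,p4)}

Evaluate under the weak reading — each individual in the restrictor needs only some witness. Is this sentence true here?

"it" takes "a painting" as antecedent — a donkey pronoun bound across the clause boundary.
Weak reading: every curator c with some restored-painting has at least one restored-painting p such that exhibited(c,p).
Per curator: c1:✓  c2:✓  c4:✓  c5:✓
Every curator in the restrictor has a witness.

True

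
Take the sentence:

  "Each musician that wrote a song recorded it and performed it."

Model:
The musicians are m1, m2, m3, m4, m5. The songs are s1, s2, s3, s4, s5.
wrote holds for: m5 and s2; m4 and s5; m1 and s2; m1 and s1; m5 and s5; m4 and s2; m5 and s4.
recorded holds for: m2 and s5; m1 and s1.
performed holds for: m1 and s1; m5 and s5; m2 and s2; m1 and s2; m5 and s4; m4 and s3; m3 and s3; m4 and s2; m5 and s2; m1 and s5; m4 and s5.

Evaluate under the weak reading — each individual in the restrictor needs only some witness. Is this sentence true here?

"it" takes "a song" as antecedent — a donkey pronoun bound across the clause boundary.
Weak reading: every musician m with some wrote-song has at least one wrote-song s such that recorded(m,s) ∧ performed(m,s).
Per musician: m1:✓  m4:✗  m5:✗
m4 has no witness among its wrote-songs.

False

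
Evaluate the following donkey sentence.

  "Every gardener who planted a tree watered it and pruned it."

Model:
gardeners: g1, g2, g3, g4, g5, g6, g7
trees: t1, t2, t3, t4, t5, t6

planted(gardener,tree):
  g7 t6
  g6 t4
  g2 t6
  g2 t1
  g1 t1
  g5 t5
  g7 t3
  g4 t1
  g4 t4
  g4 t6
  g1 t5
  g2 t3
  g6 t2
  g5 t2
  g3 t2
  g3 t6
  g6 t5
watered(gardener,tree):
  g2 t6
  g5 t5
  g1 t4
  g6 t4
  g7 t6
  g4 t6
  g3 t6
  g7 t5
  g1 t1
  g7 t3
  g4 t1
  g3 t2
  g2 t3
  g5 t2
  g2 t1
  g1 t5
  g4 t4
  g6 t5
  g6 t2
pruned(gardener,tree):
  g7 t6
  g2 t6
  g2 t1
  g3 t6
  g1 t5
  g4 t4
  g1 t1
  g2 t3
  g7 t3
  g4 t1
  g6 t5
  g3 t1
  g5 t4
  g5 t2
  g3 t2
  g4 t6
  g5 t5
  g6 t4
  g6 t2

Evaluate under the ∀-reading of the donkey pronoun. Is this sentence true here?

"it" takes "a tree" as antecedent — a donkey pronoun bound across the clause boundary.
Strong reading: for every (g,t) with planted(g,t), watered(g,t) ∧ pruned(g,t).
Restrictor pairs: (g1,t1) ✓  (g1,t5) ✓  (g2,t1) ✓  (g2,t3) ✓  (g2,t6) ✓  (g3,t2) ✓  (g3,t6) ✓  (g4,t1) ✓  (g4,t4) ✓  (g4,t6) ✓  (g5,t2) ✓  (g5,t5) ✓  (g6,t2) ✓  (g6,t4) ✓  (g6,t5) ✓  (g7,t3) ✓  (g7,t6) ✓
Every restrictor pair satisfies the scope.

True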